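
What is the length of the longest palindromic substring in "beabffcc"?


Input: "beabffcc"
Checking substrings for palindromes:
  [4:6] "ff" (len 2) => palindrome
  [6:8] "cc" (len 2) => palindrome
Longest palindromic substring: "ff" with length 2

2


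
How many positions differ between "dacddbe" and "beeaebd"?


Comparing "dacddbe" and "beeaebd" position by position:
  Position 0: 'd' vs 'b' => DIFFER
  Position 1: 'a' vs 'e' => DIFFER
  Position 2: 'c' vs 'e' => DIFFER
  Position 3: 'd' vs 'a' => DIFFER
  Position 4: 'd' vs 'e' => DIFFER
  Position 5: 'b' vs 'b' => same
  Position 6: 'e' vs 'd' => DIFFER
Positions that differ: 6

6


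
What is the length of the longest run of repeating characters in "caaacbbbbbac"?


Input: "caaacbbbbbac"
Scanning for longest run:
  Position 1 ('a'): new char, reset run to 1
  Position 2 ('a'): continues run of 'a', length=2
  Position 3 ('a'): continues run of 'a', length=3
  Position 4 ('c'): new char, reset run to 1
  Position 5 ('b'): new char, reset run to 1
  Position 6 ('b'): continues run of 'b', length=2
  Position 7 ('b'): continues run of 'b', length=3
  Position 8 ('b'): continues run of 'b', length=4
  Position 9 ('b'): continues run of 'b', length=5
  Position 10 ('a'): new char, reset run to 1
  Position 11 ('c'): new char, reset run to 1
Longest run: 'b' with length 5

5


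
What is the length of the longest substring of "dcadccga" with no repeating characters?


Input: "dcadccga"
Sliding window (track last position of each char):
  Position 0 ('d'): window [0,0] length 1 -- new best
  Position 1 ('c'): window [0,1] length 2 -- new best
  Position 2 ('a'): window [0,2] length 3 -- new best
  Position 3 ('d'): repeat (last at 0), move window start to 1
  Position 3 ('d'): window [1,3] length 3
  Position 4 ('c'): repeat (last at 1), move window start to 2
  Position 4 ('c'): window [2,4] length 3
  Position 5 ('c'): repeat (last at 4), move window start to 5
  Position 5 ('c'): window [5,5] length 1
  Position 6 ('g'): window [5,6] length 2
  Position 7 ('a'): window [5,7] length 3
Longest substring with no repeats: "dca" with length 3

3


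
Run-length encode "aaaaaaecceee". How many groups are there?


Input: aaaaaaecceee
Scanning for consecutive runs:
  Group 1: 'a' x 6 (positions 0-5)
  Group 2: 'e' x 1 (positions 6-6)
  Group 3: 'c' x 2 (positions 7-8)
  Group 4: 'e' x 3 (positions 9-11)
Total groups: 4

4


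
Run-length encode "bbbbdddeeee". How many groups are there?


Input: bbbbdddeeee
Scanning for consecutive runs:
  Group 1: 'b' x 4 (positions 0-3)
  Group 2: 'd' x 3 (positions 4-6)
  Group 3: 'e' x 4 (positions 7-10)
Total groups: 3

3


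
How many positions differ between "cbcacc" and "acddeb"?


Comparing "cbcacc" and "acddeb" position by position:
  Position 0: 'c' vs 'a' => DIFFER
  Position 1: 'b' vs 'c' => DIFFER
  Position 2: 'c' vs 'd' => DIFFER
  Position 3: 'a' vs 'd' => DIFFER
  Position 4: 'c' vs 'e' => DIFFER
  Position 5: 'c' vs 'b' => DIFFER
Positions that differ: 6

6


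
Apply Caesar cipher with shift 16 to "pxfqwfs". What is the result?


Caesar cipher: shift "pxfqwfs" by 16
  'p' (pos 15) + 16 = pos 5 = 'f'
  'x' (pos 23) + 16 = pos 13 = 'n'
  'f' (pos 5) + 16 = pos 21 = 'v'
  'q' (pos 16) + 16 = pos 6 = 'g'
  'w' (pos 22) + 16 = pos 12 = 'm'
  'f' (pos 5) + 16 = pos 21 = 'v'
  's' (pos 18) + 16 = pos 8 = 'i'
Result: fnvgmvi

fnvgmvi


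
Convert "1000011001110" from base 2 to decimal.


Input: "1000011001110" in base 2
Positional expansion:
  Digit '1' (value 1) x 2^12 = 4096
  Digit '0' (value 0) x 2^11 = 0
  Digit '0' (value 0) x 2^10 = 0
  Digit '0' (value 0) x 2^9 = 0
  Digit '0' (value 0) x 2^8 = 0
  Digit '1' (value 1) x 2^7 = 128
  Digit '1' (value 1) x 2^6 = 64
  Digit '0' (value 0) x 2^5 = 0
  Digit '0' (value 0) x 2^4 = 0
  Digit '1' (value 1) x 2^3 = 8
  Digit '1' (value 1) x 2^2 = 4
  Digit '1' (value 1) x 2^1 = 2
  Digit '0' (value 0) x 2^0 = 0
Sum = 4302

4302


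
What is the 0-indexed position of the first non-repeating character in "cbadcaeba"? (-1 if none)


Input: cbadcaeba
Character frequencies:
  'a': 3
  'b': 2
  'c': 2
  'd': 1
  'e': 1
Scanning left to right for freq == 1:
  Position 0 ('c'): freq=2, skip
  Position 1 ('b'): freq=2, skip
  Position 2 ('a'): freq=3, skip
  Position 3 ('d'): unique! => answer = 3

3


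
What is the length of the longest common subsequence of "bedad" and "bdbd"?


LCS of "bedad" and "bdbd"
DP table:
           b    d    b    d
      0    0    0    0    0
  b   0    1    1    1    1
  e   0    1    1    1    1
  d   0    1    2    2    2
  a   0    1    2    2    2
  d   0    1    2    2    3
LCS length = dp[5][4] = 3

3


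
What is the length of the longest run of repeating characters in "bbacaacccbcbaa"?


Input: "bbacaacccbcbaa"
Scanning for longest run:
  Position 1 ('b'): continues run of 'b', length=2
  Position 2 ('a'): new char, reset run to 1
  Position 3 ('c'): new char, reset run to 1
  Position 4 ('a'): new char, reset run to 1
  Position 5 ('a'): continues run of 'a', length=2
  Position 6 ('c'): new char, reset run to 1
  Position 7 ('c'): continues run of 'c', length=2
  Position 8 ('c'): continues run of 'c', length=3
  Position 9 ('b'): new char, reset run to 1
  Position 10 ('c'): new char, reset run to 1
  Position 11 ('b'): new char, reset run to 1
  Position 12 ('a'): new char, reset run to 1
  Position 13 ('a'): continues run of 'a', length=2
Longest run: 'c' with length 3

3


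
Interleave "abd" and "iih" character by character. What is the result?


Interleaving "abd" and "iih":
  Position 0: 'a' from first, 'i' from second => "ai"
  Position 1: 'b' from first, 'i' from second => "bi"
  Position 2: 'd' from first, 'h' from second => "dh"
Result: aibidh

aibidh


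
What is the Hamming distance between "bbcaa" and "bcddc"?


Comparing "bbcaa" and "bcddc" position by position:
  Position 0: 'b' vs 'b' => same
  Position 1: 'b' vs 'c' => differ
  Position 2: 'c' vs 'd' => differ
  Position 3: 'a' vs 'd' => differ
  Position 4: 'a' vs 'c' => differ
Total differences (Hamming distance): 4

4


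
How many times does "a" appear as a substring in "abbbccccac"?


Searching for "a" in "abbbccccac"
Scanning each position:
  Position 0: "a" => MATCH
  Position 1: "b" => no
  Position 2: "b" => no
  Position 3: "b" => no
  Position 4: "c" => no
  Position 5: "c" => no
  Position 6: "c" => no
  Position 7: "c" => no
  Position 8: "a" => MATCH
  Position 9: "c" => no
Total occurrences: 2

2


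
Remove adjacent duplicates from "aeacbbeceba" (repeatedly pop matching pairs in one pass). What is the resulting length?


Input: aeacbbeceba
Stack-based adjacent duplicate removal:
  Read 'a': push. Stack: a
  Read 'e': push. Stack: ae
  Read 'a': push. Stack: aea
  Read 'c': push. Stack: aeac
  Read 'b': push. Stack: aeacb
  Read 'b': matches stack top 'b' => pop. Stack: aeac
  Read 'e': push. Stack: aeace
  Read 'c': push. Stack: aeacec
  Read 'e': push. Stack: aeacece
  Read 'b': push. Stack: aeaceceb
  Read 'a': push. Stack: aeaceceba
Final stack: "aeaceceba" (length 9)

9


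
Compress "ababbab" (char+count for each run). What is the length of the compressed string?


Input: ababbab
Runs:
  'a' x 1 => "a1"
  'b' x 1 => "b1"
  'a' x 1 => "a1"
  'b' x 2 => "b2"
  'a' x 1 => "a1"
  'b' x 1 => "b1"
Compressed: "a1b1a1b2a1b1"
Compressed length: 12

12


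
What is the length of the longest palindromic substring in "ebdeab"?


Input: "ebdeab"
Checking substrings for palindromes:
  No multi-char palindromic substrings found
Longest palindromic substring: "e" with length 1

1


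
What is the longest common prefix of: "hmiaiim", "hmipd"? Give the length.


Words: hmiaiim, hmipd
  Position 0: all 'h' => match
  Position 1: all 'm' => match
  Position 2: all 'i' => match
  Position 3: ('a', 'p') => mismatch, stop
LCP = "hmi" (length 3)

3


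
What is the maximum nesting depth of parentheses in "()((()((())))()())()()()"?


Input: "()((()((())))()())()()()"
Tracking depth:
  Position 0 '(': depth becomes 1
  Position 1 ')': depth becomes 0
  Position 2 '(': depth becomes 1
  Position 3 '(': depth becomes 2
  Position 4 '(': depth becomes 3
  Position 5 ')': depth becomes 2
  Position 6 '(': depth becomes 3
  Position 7 '(': depth becomes 4
  Position 8 '(': depth becomes 5
  Position 9 ')': depth becomes 4
  Position 10 ')': depth becomes 3
  Position 11 ')': depth becomes 2
  Position 12 ')': depth becomes 1
  Position 13 '(': depth becomes 2
  Position 14 ')': depth becomes 1
  Position 15 '(': depth becomes 2
  Position 16 ')': depth becomes 1
  Position 17 ')': depth becomes 0
  Position 18 '(': depth becomes 1
  Position 19 ')': depth becomes 0
  Position 20 '(': depth becomes 1
  Position 21 ')': depth becomes 0
  Position 22 '(': depth becomes 1
  Position 23 ')': depth becomes 0
Maximum depth reached: 5

5


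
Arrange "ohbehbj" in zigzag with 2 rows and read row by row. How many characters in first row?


Zigzag "ohbehbj" into 2 rows:
Placing characters:
  'o' => row 0
  'h' => row 1
  'b' => row 0
  'e' => row 1
  'h' => row 0
  'b' => row 1
  'j' => row 0
Rows:
  Row 0: "obhj"
  Row 1: "heb"
First row length: 4

4


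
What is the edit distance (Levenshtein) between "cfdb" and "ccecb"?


Computing edit distance: "cfdb" -> "ccecb"
DP table:
           c    c    e    c    b
      0    1    2    3    4    5
  c   1    0    1    2    3    4
  f   2    1    1    2    3    4
  d   3    2    2    2    3    4
  b   4    3    3    3    3    3
Edit distance = dp[4][5] = 3

3


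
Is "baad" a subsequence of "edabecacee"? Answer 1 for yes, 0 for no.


Check if "baad" is a subsequence of "edabecacee"
Greedy scan:
  Position 0 ('e'): no match needed
  Position 1 ('d'): no match needed
  Position 2 ('a'): no match needed
  Position 3 ('b'): matches sub[0] = 'b'
  Position 4 ('e'): no match needed
  Position 5 ('c'): no match needed
  Position 6 ('a'): matches sub[1] = 'a'
  Position 7 ('c'): no match needed
  Position 8 ('e'): no match needed
  Position 9 ('e'): no match needed
Only matched 2/4 characters => not a subsequence

0


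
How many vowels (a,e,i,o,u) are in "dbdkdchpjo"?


Input: dbdkdchpjo
Checking each character:
  'd' at position 0: consonant
  'b' at position 1: consonant
  'd' at position 2: consonant
  'k' at position 3: consonant
  'd' at position 4: consonant
  'c' at position 5: consonant
  'h' at position 6: consonant
  'p' at position 7: consonant
  'j' at position 8: consonant
  'o' at position 9: vowel (running total: 1)
Total vowels: 1

1


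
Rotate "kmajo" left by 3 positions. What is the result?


Input: "kmajo", rotate left by 3
First 3 characters: "kma"
Remaining characters: "jo"
Concatenate remaining + first: "jo" + "kma" = "jokma"

jokma


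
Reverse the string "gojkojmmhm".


Input: gojkojmmhm
Reading characters right to left:
  Position 9: 'm'
  Position 8: 'h'
  Position 7: 'm'
  Position 6: 'm'
  Position 5: 'j'
  Position 4: 'o'
  Position 3: 'k'
  Position 2: 'j'
  Position 1: 'o'
  Position 0: 'g'
Reversed: mhmmjokjog

mhmmjokjog


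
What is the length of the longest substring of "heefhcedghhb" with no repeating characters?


Input: "heefhcedghhb"
Sliding window (track last position of each char):
  Position 0 ('h'): window [0,0] length 1 -- new best
  Position 1 ('e'): window [0,1] length 2 -- new best
  Position 2 ('e'): repeat (last at 1), move window start to 2
  Position 2 ('e'): window [2,2] length 1
  Position 3 ('f'): window [2,3] length 2
  Position 4 ('h'): window [2,4] length 3 -- new best
  Position 5 ('c'): window [2,5] length 4 -- new best
  Position 6 ('e'): repeat (last at 2), move window start to 3
  Position 6 ('e'): window [3,6] length 4
  Position 7 ('d'): window [3,7] length 5 -- new best
  Position 8 ('g'): window [3,8] length 6 -- new best
  Position 9 ('h'): repeat (last at 4), move window start to 5
  Position 9 ('h'): window [5,9] length 5
  Position 10 ('h'): repeat (last at 9), move window start to 10
  Position 10 ('h'): window [10,10] length 1
  Position 11 ('b'): window [10,11] length 2
Longest substring with no repeats: "fhcedg" with length 6

6


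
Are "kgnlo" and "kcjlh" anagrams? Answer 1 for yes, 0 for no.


Strings: "kgnlo", "kcjlh"
Sorted first:  gklno
Sorted second: chjkl
Differ at position 0: 'g' vs 'c' => not anagrams

0


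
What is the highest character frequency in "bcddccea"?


Input: bcddccea
Character counts:
  'a': 1
  'b': 1
  'c': 3
  'd': 2
  'e': 1
Maximum frequency: 3

3


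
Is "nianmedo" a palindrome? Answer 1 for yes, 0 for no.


Input: nianmedo
Reversed: odemnain
  Compare pos 0 ('n') with pos 7 ('o'): MISMATCH
  Compare pos 1 ('i') with pos 6 ('d'): MISMATCH
  Compare pos 2 ('a') with pos 5 ('e'): MISMATCH
  Compare pos 3 ('n') with pos 4 ('m'): MISMATCH
Result: not a palindrome

0


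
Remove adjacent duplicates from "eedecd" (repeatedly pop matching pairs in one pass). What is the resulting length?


Input: eedecd
Stack-based adjacent duplicate removal:
  Read 'e': push. Stack: e
  Read 'e': matches stack top 'e' => pop. Stack: (empty)
  Read 'd': push. Stack: d
  Read 'e': push. Stack: de
  Read 'c': push. Stack: dec
  Read 'd': push. Stack: decd
Final stack: "decd" (length 4)

4


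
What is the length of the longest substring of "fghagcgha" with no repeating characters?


Input: "fghagcgha"
Sliding window (track last position of each char):
  Position 0 ('f'): window [0,0] length 1 -- new best
  Position 1 ('g'): window [0,1] length 2 -- new best
  Position 2 ('h'): window [0,2] length 3 -- new best
  Position 3 ('a'): window [0,3] length 4 -- new best
  Position 4 ('g'): repeat (last at 1), move window start to 2
  Position 4 ('g'): window [2,4] length 3
  Position 5 ('c'): window [2,5] length 4
  Position 6 ('g'): repeat (last at 4), move window start to 5
  Position 6 ('g'): window [5,6] length 2
  Position 7 ('h'): window [5,7] length 3
  Position 8 ('a'): window [5,8] length 4
Longest substring with no repeats: "fgha" with length 4

4


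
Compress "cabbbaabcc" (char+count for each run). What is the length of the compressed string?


Input: cabbbaabcc
Runs:
  'c' x 1 => "c1"
  'a' x 1 => "a1"
  'b' x 3 => "b3"
  'a' x 2 => "a2"
  'b' x 1 => "b1"
  'c' x 2 => "c2"
Compressed: "c1a1b3a2b1c2"
Compressed length: 12

12


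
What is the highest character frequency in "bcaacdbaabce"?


Input: bcaacdbaabce
Character counts:
  'a': 4
  'b': 3
  'c': 3
  'd': 1
  'e': 1
Maximum frequency: 4

4


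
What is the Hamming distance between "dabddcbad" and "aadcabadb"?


Comparing "dabddcbad" and "aadcabadb" position by position:
  Position 0: 'd' vs 'a' => differ
  Position 1: 'a' vs 'a' => same
  Position 2: 'b' vs 'd' => differ
  Position 3: 'd' vs 'c' => differ
  Position 4: 'd' vs 'a' => differ
  Position 5: 'c' vs 'b' => differ
  Position 6: 'b' vs 'a' => differ
  Position 7: 'a' vs 'd' => differ
  Position 8: 'd' vs 'b' => differ
Total differences (Hamming distance): 8

8


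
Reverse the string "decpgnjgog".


Input: decpgnjgog
Reading characters right to left:
  Position 9: 'g'
  Position 8: 'o'
  Position 7: 'g'
  Position 6: 'j'
  Position 5: 'n'
  Position 4: 'g'
  Position 3: 'p'
  Position 2: 'c'
  Position 1: 'e'
  Position 0: 'd'
Reversed: gogjngpced

gogjngpced


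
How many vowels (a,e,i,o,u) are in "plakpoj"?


Input: plakpoj
Checking each character:
  'p' at position 0: consonant
  'l' at position 1: consonant
  'a' at position 2: vowel (running total: 1)
  'k' at position 3: consonant
  'p' at position 4: consonant
  'o' at position 5: vowel (running total: 2)
  'j' at position 6: consonant
Total vowels: 2

2


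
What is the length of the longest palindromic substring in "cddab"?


Input: "cddab"
Checking substrings for palindromes:
  [1:3] "dd" (len 2) => palindrome
Longest palindromic substring: "dd" with length 2

2


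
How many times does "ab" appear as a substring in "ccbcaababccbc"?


Searching for "ab" in "ccbcaababccbc"
Scanning each position:
  Position 0: "cc" => no
  Position 1: "cb" => no
  Position 2: "bc" => no
  Position 3: "ca" => no
  Position 4: "aa" => no
  Position 5: "ab" => MATCH
  Position 6: "ba" => no
  Position 7: "ab" => MATCH
  Position 8: "bc" => no
  Position 9: "cc" => no
  Position 10: "cb" => no
  Position 11: "bc" => no
Total occurrences: 2

2


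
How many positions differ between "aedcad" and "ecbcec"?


Comparing "aedcad" and "ecbcec" position by position:
  Position 0: 'a' vs 'e' => DIFFER
  Position 1: 'e' vs 'c' => DIFFER
  Position 2: 'd' vs 'b' => DIFFER
  Position 3: 'c' vs 'c' => same
  Position 4: 'a' vs 'e' => DIFFER
  Position 5: 'd' vs 'c' => DIFFER
Positions that differ: 5

5


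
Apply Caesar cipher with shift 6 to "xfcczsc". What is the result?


Caesar cipher: shift "xfcczsc" by 6
  'x' (pos 23) + 6 = pos 3 = 'd'
  'f' (pos 5) + 6 = pos 11 = 'l'
  'c' (pos 2) + 6 = pos 8 = 'i'
  'c' (pos 2) + 6 = pos 8 = 'i'
  'z' (pos 25) + 6 = pos 5 = 'f'
  's' (pos 18) + 6 = pos 24 = 'y'
  'c' (pos 2) + 6 = pos 8 = 'i'
Result: dliifyi

dliifyi


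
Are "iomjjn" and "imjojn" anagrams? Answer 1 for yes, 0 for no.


Strings: "iomjjn", "imjojn"
Sorted first:  ijjmno
Sorted second: ijjmno
Sorted forms match => anagrams

1


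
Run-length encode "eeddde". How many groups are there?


Input: eeddde
Scanning for consecutive runs:
  Group 1: 'e' x 2 (positions 0-1)
  Group 2: 'd' x 3 (positions 2-4)
  Group 3: 'e' x 1 (positions 5-5)
Total groups: 3

3


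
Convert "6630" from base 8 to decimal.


Input: "6630" in base 8
Positional expansion:
  Digit '6' (value 6) x 8^3 = 3072
  Digit '6' (value 6) x 8^2 = 384
  Digit '3' (value 3) x 8^1 = 24
  Digit '0' (value 0) x 8^0 = 0
Sum = 3480

3480


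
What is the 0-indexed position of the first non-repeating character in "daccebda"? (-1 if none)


Input: daccebda
Character frequencies:
  'a': 2
  'b': 1
  'c': 2
  'd': 2
  'e': 1
Scanning left to right for freq == 1:
  Position 0 ('d'): freq=2, skip
  Position 1 ('a'): freq=2, skip
  Position 2 ('c'): freq=2, skip
  Position 3 ('c'): freq=2, skip
  Position 4 ('e'): unique! => answer = 4

4


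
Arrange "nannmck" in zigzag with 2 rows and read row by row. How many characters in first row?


Zigzag "nannmck" into 2 rows:
Placing characters:
  'n' => row 0
  'a' => row 1
  'n' => row 0
  'n' => row 1
  'm' => row 0
  'c' => row 1
  'k' => row 0
Rows:
  Row 0: "nnmk"
  Row 1: "anc"
First row length: 4

4


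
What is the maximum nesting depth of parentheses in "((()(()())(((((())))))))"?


Input: "((()(()())(((((())))))))"
Tracking depth:
  Position 0 '(': depth becomes 1
  Position 1 '(': depth becomes 2
  Position 2 '(': depth becomes 3
  Position 3 ')': depth becomes 2
  Position 4 '(': depth becomes 3
  Position 5 '(': depth becomes 4
  Position 6 ')': depth becomes 3
  Position 7 '(': depth becomes 4
  Position 8 ')': depth becomes 3
  Position 9 ')': depth becomes 2
  Position 10 '(': depth becomes 3
  Position 11 '(': depth becomes 4
  Position 12 '(': depth becomes 5
  Position 13 '(': depth becomes 6
  Position 14 '(': depth becomes 7
  Position 15 '(': depth becomes 8
  Position 16 ')': depth becomes 7
  Position 17 ')': depth becomes 6
  Position 18 ')': depth becomes 5
  Position 19 ')': depth becomes 4
  Position 20 ')': depth becomes 3
  Position 21 ')': depth becomes 2
  Position 22 ')': depth becomes 1
  Position 23 ')': depth becomes 0
Maximum depth reached: 8

8


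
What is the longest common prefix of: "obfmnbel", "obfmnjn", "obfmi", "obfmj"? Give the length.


Words: obfmnbel, obfmnjn, obfmi, obfmj
  Position 0: all 'o' => match
  Position 1: all 'b' => match
  Position 2: all 'f' => match
  Position 3: all 'm' => match
  Position 4: ('n', 'n', 'i', 'j') => mismatch, stop
LCP = "obfm" (length 4)

4


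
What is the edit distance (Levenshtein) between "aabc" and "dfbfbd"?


Computing edit distance: "aabc" -> "dfbfbd"
DP table:
           d    f    b    f    b    d
      0    1    2    3    4    5    6
  a   1    1    2    3    4    5    6
  a   2    2    2    3    4    5    6
  b   3    3    3    2    3    4    5
  c   4    4    4    3    3    4    5
Edit distance = dp[4][6] = 5

5


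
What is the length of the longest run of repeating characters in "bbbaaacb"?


Input: "bbbaaacb"
Scanning for longest run:
  Position 1 ('b'): continues run of 'b', length=2
  Position 2 ('b'): continues run of 'b', length=3
  Position 3 ('a'): new char, reset run to 1
  Position 4 ('a'): continues run of 'a', length=2
  Position 5 ('a'): continues run of 'a', length=3
  Position 6 ('c'): new char, reset run to 1
  Position 7 ('b'): new char, reset run to 1
Longest run: 'b' with length 3

3


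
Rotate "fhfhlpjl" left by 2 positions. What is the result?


Input: "fhfhlpjl", rotate left by 2
First 2 characters: "fh"
Remaining characters: "fhlpjl"
Concatenate remaining + first: "fhlpjl" + "fh" = "fhlpjlfh"

fhlpjlfh


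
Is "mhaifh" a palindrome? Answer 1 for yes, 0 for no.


Input: mhaifh
Reversed: hfiahm
  Compare pos 0 ('m') with pos 5 ('h'): MISMATCH
  Compare pos 1 ('h') with pos 4 ('f'): MISMATCH
  Compare pos 2 ('a') with pos 3 ('i'): MISMATCH
Result: not a palindrome

0


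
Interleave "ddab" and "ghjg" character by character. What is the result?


Interleaving "ddab" and "ghjg":
  Position 0: 'd' from first, 'g' from second => "dg"
  Position 1: 'd' from first, 'h' from second => "dh"
  Position 2: 'a' from first, 'j' from second => "aj"
  Position 3: 'b' from first, 'g' from second => "bg"
Result: dgdhajbg

dgdhajbg


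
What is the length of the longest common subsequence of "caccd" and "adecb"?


LCS of "caccd" and "adecb"
DP table:
           a    d    e    c    b
      0    0    0    0    0    0
  c   0    0    0    0    1    1
  a   0    1    1    1    1    1
  c   0    1    1    1    2    2
  c   0    1    1    1    2    2
  d   0    1    2    2    2    2
LCS length = dp[5][5] = 2

2


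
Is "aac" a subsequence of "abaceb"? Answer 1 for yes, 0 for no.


Check if "aac" is a subsequence of "abaceb"
Greedy scan:
  Position 0 ('a'): matches sub[0] = 'a'
  Position 1 ('b'): no match needed
  Position 2 ('a'): matches sub[1] = 'a'
  Position 3 ('c'): matches sub[2] = 'c'
  Position 4 ('e'): no match needed
  Position 5 ('b'): no match needed
All 3 characters matched => is a subsequence

1


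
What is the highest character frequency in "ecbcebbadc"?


Input: ecbcebbadc
Character counts:
  'a': 1
  'b': 3
  'c': 3
  'd': 1
  'e': 2
Maximum frequency: 3

3


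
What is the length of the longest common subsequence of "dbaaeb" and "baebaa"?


LCS of "dbaaeb" and "baebaa"
DP table:
           b    a    e    b    a    a
      0    0    0    0    0    0    0
  d   0    0    0    0    0    0    0
  b   0    1    1    1    1    1    1
  a   0    1    2    2    2    2    2
  a   0    1    2    2    2    3    3
  e   0    1    2    3    3    3    3
  b   0    1    2    3    4    4    4
LCS length = dp[6][6] = 4

4


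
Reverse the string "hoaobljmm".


Input: hoaobljmm
Reading characters right to left:
  Position 8: 'm'
  Position 7: 'm'
  Position 6: 'j'
  Position 5: 'l'
  Position 4: 'b'
  Position 3: 'o'
  Position 2: 'a'
  Position 1: 'o'
  Position 0: 'h'
Reversed: mmjlboaoh

mmjlboaoh


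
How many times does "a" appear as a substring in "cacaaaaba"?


Searching for "a" in "cacaaaaba"
Scanning each position:
  Position 0: "c" => no
  Position 1: "a" => MATCH
  Position 2: "c" => no
  Position 3: "a" => MATCH
  Position 4: "a" => MATCH
  Position 5: "a" => MATCH
  Position 6: "a" => MATCH
  Position 7: "b" => no
  Position 8: "a" => MATCH
Total occurrences: 6

6


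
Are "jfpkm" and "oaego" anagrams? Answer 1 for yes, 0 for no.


Strings: "jfpkm", "oaego"
Sorted first:  fjkmp
Sorted second: aegoo
Differ at position 0: 'f' vs 'a' => not anagrams

0


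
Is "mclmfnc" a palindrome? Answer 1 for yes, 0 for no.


Input: mclmfnc
Reversed: cnfmlcm
  Compare pos 0 ('m') with pos 6 ('c'): MISMATCH
  Compare pos 1 ('c') with pos 5 ('n'): MISMATCH
  Compare pos 2 ('l') with pos 4 ('f'): MISMATCH
Result: not a palindrome

0


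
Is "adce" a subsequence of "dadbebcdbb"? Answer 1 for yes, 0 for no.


Check if "adce" is a subsequence of "dadbebcdbb"
Greedy scan:
  Position 0 ('d'): no match needed
  Position 1 ('a'): matches sub[0] = 'a'
  Position 2 ('d'): matches sub[1] = 'd'
  Position 3 ('b'): no match needed
  Position 4 ('e'): no match needed
  Position 5 ('b'): no match needed
  Position 6 ('c'): matches sub[2] = 'c'
  Position 7 ('d'): no match needed
  Position 8 ('b'): no match needed
  Position 9 ('b'): no match needed
Only matched 3/4 characters => not a subsequence

0


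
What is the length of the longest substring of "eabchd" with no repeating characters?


Input: "eabchd"
Sliding window (track last position of each char):
  Position 0 ('e'): window [0,0] length 1 -- new best
  Position 1 ('a'): window [0,1] length 2 -- new best
  Position 2 ('b'): window [0,2] length 3 -- new best
  Position 3 ('c'): window [0,3] length 4 -- new best
  Position 4 ('h'): window [0,4] length 5 -- new best
  Position 5 ('d'): window [0,5] length 6 -- new best
Longest substring with no repeats: "eabchd" with length 6

6


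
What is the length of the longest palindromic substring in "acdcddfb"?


Input: "acdcddfb"
Checking substrings for palindromes:
  [1:4] "cdc" (len 3) => palindrome
  [2:5] "dcd" (len 3) => palindrome
  [4:6] "dd" (len 2) => palindrome
Longest palindromic substring: "cdc" with length 3

3


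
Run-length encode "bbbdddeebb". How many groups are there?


Input: bbbdddeebb
Scanning for consecutive runs:
  Group 1: 'b' x 3 (positions 0-2)
  Group 2: 'd' x 3 (positions 3-5)
  Group 3: 'e' x 2 (positions 6-7)
  Group 4: 'b' x 2 (positions 8-9)
Total groups: 4

4


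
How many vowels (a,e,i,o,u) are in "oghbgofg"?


Input: oghbgofg
Checking each character:
  'o' at position 0: vowel (running total: 1)
  'g' at position 1: consonant
  'h' at position 2: consonant
  'b' at position 3: consonant
  'g' at position 4: consonant
  'o' at position 5: vowel (running total: 2)
  'f' at position 6: consonant
  'g' at position 7: consonant
Total vowels: 2

2


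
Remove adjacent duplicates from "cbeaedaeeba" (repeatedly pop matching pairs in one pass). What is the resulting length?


Input: cbeaedaeeba
Stack-based adjacent duplicate removal:
  Read 'c': push. Stack: c
  Read 'b': push. Stack: cb
  Read 'e': push. Stack: cbe
  Read 'a': push. Stack: cbea
  Read 'e': push. Stack: cbeae
  Read 'd': push. Stack: cbeaed
  Read 'a': push. Stack: cbeaeda
  Read 'e': push. Stack: cbeaedae
  Read 'e': matches stack top 'e' => pop. Stack: cbeaeda
  Read 'b': push. Stack: cbeaedab
  Read 'a': push. Stack: cbeaedaba
Final stack: "cbeaedaba" (length 9)

9


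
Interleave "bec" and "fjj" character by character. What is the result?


Interleaving "bec" and "fjj":
  Position 0: 'b' from first, 'f' from second => "bf"
  Position 1: 'e' from first, 'j' from second => "ej"
  Position 2: 'c' from first, 'j' from second => "cj"
Result: bfejcj

bfejcj


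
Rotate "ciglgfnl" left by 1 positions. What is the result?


Input: "ciglgfnl", rotate left by 1
First 1 characters: "c"
Remaining characters: "iglgfnl"
Concatenate remaining + first: "iglgfnl" + "c" = "iglgfnlc"

iglgfnlc


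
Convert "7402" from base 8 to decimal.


Input: "7402" in base 8
Positional expansion:
  Digit '7' (value 7) x 8^3 = 3584
  Digit '4' (value 4) x 8^2 = 256
  Digit '0' (value 0) x 8^1 = 0
  Digit '2' (value 2) x 8^0 = 2
Sum = 3842

3842


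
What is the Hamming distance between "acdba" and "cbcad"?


Comparing "acdba" and "cbcad" position by position:
  Position 0: 'a' vs 'c' => differ
  Position 1: 'c' vs 'b' => differ
  Position 2: 'd' vs 'c' => differ
  Position 3: 'b' vs 'a' => differ
  Position 4: 'a' vs 'd' => differ
Total differences (Hamming distance): 5

5


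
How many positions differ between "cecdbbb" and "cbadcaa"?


Comparing "cecdbbb" and "cbadcaa" position by position:
  Position 0: 'c' vs 'c' => same
  Position 1: 'e' vs 'b' => DIFFER
  Position 2: 'c' vs 'a' => DIFFER
  Position 3: 'd' vs 'd' => same
  Position 4: 'b' vs 'c' => DIFFER
  Position 5: 'b' vs 'a' => DIFFER
  Position 6: 'b' vs 'a' => DIFFER
Positions that differ: 5

5


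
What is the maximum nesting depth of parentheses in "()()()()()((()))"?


Input: "()()()()()((()))"
Tracking depth:
  Position 0 '(': depth becomes 1
  Position 1 ')': depth becomes 0
  Position 2 '(': depth becomes 1
  Position 3 ')': depth becomes 0
  Position 4 '(': depth becomes 1
  Position 5 ')': depth becomes 0
  Position 6 '(': depth becomes 1
  Position 7 ')': depth becomes 0
  Position 8 '(': depth becomes 1
  Position 9 ')': depth becomes 0
  Position 10 '(': depth becomes 1
  Position 11 '(': depth becomes 2
  Position 12 '(': depth becomes 3
  Position 13 ')': depth becomes 2
  Position 14 ')': depth becomes 1
  Position 15 ')': depth becomes 0
Maximum depth reached: 3

3


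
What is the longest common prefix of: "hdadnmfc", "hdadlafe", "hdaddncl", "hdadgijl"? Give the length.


Words: hdadnmfc, hdadlafe, hdaddncl, hdadgijl
  Position 0: all 'h' => match
  Position 1: all 'd' => match
  Position 2: all 'a' => match
  Position 3: all 'd' => match
  Position 4: ('n', 'l', 'd', 'g') => mismatch, stop
LCP = "hdad" (length 4)

4


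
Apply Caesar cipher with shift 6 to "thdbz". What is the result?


Caesar cipher: shift "thdbz" by 6
  't' (pos 19) + 6 = pos 25 = 'z'
  'h' (pos 7) + 6 = pos 13 = 'n'
  'd' (pos 3) + 6 = pos 9 = 'j'
  'b' (pos 1) + 6 = pos 7 = 'h'
  'z' (pos 25) + 6 = pos 5 = 'f'
Result: znjhf

znjhf


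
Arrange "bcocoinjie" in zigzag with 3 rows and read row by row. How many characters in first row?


Zigzag "bcocoinjie" into 3 rows:
Placing characters:
  'b' => row 0
  'c' => row 1
  'o' => row 2
  'c' => row 1
  'o' => row 0
  'i' => row 1
  'n' => row 2
  'j' => row 1
  'i' => row 0
  'e' => row 1
Rows:
  Row 0: "boi"
  Row 1: "ccije"
  Row 2: "on"
First row length: 3

3


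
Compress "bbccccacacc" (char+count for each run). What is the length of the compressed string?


Input: bbccccacacc
Runs:
  'b' x 2 => "b2"
  'c' x 4 => "c4"
  'a' x 1 => "a1"
  'c' x 1 => "c1"
  'a' x 1 => "a1"
  'c' x 2 => "c2"
Compressed: "b2c4a1c1a1c2"
Compressed length: 12

12


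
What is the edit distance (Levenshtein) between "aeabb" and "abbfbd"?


Computing edit distance: "aeabb" -> "abbfbd"
DP table:
           a    b    b    f    b    d
      0    1    2    3    4    5    6
  a   1    0    1    2    3    4    5
  e   2    1    1    2    3    4    5
  a   3    2    2    2    3    4    5
  b   4    3    2    2    3    3    4
  b   5    4    3    2    3    3    4
Edit distance = dp[5][6] = 4

4


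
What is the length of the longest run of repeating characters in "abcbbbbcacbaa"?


Input: "abcbbbbcacbaa"
Scanning for longest run:
  Position 1 ('b'): new char, reset run to 1
  Position 2 ('c'): new char, reset run to 1
  Position 3 ('b'): new char, reset run to 1
  Position 4 ('b'): continues run of 'b', length=2
  Position 5 ('b'): continues run of 'b', length=3
  Position 6 ('b'): continues run of 'b', length=4
  Position 7 ('c'): new char, reset run to 1
  Position 8 ('a'): new char, reset run to 1
  Position 9 ('c'): new char, reset run to 1
  Position 10 ('b'): new char, reset run to 1
  Position 11 ('a'): new char, reset run to 1
  Position 12 ('a'): continues run of 'a', length=2
Longest run: 'b' with length 4

4


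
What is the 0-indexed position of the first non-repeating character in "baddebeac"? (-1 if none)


Input: baddebeac
Character frequencies:
  'a': 2
  'b': 2
  'c': 1
  'd': 2
  'e': 2
Scanning left to right for freq == 1:
  Position 0 ('b'): freq=2, skip
  Position 1 ('a'): freq=2, skip
  Position 2 ('d'): freq=2, skip
  Position 3 ('d'): freq=2, skip
  Position 4 ('e'): freq=2, skip
  Position 5 ('b'): freq=2, skip
  Position 6 ('e'): freq=2, skip
  Position 7 ('a'): freq=2, skip
  Position 8 ('c'): unique! => answer = 8

8


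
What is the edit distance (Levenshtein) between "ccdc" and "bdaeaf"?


Computing edit distance: "ccdc" -> "bdaeaf"
DP table:
           b    d    a    e    a    f
      0    1    2    3    4    5    6
  c   1    1    2    3    4    5    6
  c   2    2    2    3    4    5    6
  d   3    3    2    3    4    5    6
  c   4    4    3    3    4    5    6
Edit distance = dp[4][6] = 6

6


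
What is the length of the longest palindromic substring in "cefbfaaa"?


Input: "cefbfaaa"
Checking substrings for palindromes:
  [2:5] "fbf" (len 3) => palindrome
  [5:8] "aaa" (len 3) => palindrome
  [5:7] "aa" (len 2) => palindrome
  [6:8] "aa" (len 2) => palindrome
Longest palindromic substring: "fbf" with length 3

3


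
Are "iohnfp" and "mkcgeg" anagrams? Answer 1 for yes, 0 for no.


Strings: "iohnfp", "mkcgeg"
Sorted first:  fhinop
Sorted second: ceggkm
Differ at position 0: 'f' vs 'c' => not anagrams

0


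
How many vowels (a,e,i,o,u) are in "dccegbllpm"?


Input: dccegbllpm
Checking each character:
  'd' at position 0: consonant
  'c' at position 1: consonant
  'c' at position 2: consonant
  'e' at position 3: vowel (running total: 1)
  'g' at position 4: consonant
  'b' at position 5: consonant
  'l' at position 6: consonant
  'l' at position 7: consonant
  'p' at position 8: consonant
  'm' at position 9: consonant
Total vowels: 1

1


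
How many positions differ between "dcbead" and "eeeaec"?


Comparing "dcbead" and "eeeaec" position by position:
  Position 0: 'd' vs 'e' => DIFFER
  Position 1: 'c' vs 'e' => DIFFER
  Position 2: 'b' vs 'e' => DIFFER
  Position 3: 'e' vs 'a' => DIFFER
  Position 4: 'a' vs 'e' => DIFFER
  Position 5: 'd' vs 'c' => DIFFER
Positions that differ: 6

6


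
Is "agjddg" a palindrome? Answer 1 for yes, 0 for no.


Input: agjddg
Reversed: gddjga
  Compare pos 0 ('a') with pos 5 ('g'): MISMATCH
  Compare pos 1 ('g') with pos 4 ('d'): MISMATCH
  Compare pos 2 ('j') with pos 3 ('d'): MISMATCH
Result: not a palindrome

0


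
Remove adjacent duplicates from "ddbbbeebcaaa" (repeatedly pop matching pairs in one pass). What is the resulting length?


Input: ddbbbeebcaaa
Stack-based adjacent duplicate removal:
  Read 'd': push. Stack: d
  Read 'd': matches stack top 'd' => pop. Stack: (empty)
  Read 'b': push. Stack: b
  Read 'b': matches stack top 'b' => pop. Stack: (empty)
  Read 'b': push. Stack: b
  Read 'e': push. Stack: be
  Read 'e': matches stack top 'e' => pop. Stack: b
  Read 'b': matches stack top 'b' => pop. Stack: (empty)
  Read 'c': push. Stack: c
  Read 'a': push. Stack: ca
  Read 'a': matches stack top 'a' => pop. Stack: c
  Read 'a': push. Stack: ca
Final stack: "ca" (length 2)

2


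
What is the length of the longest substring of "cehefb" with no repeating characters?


Input: "cehefb"
Sliding window (track last position of each char):
  Position 0 ('c'): window [0,0] length 1 -- new best
  Position 1 ('e'): window [0,1] length 2 -- new best
  Position 2 ('h'): window [0,2] length 3 -- new best
  Position 3 ('e'): repeat (last at 1), move window start to 2
  Position 3 ('e'): window [2,3] length 2
  Position 4 ('f'): window [2,4] length 3
  Position 5 ('b'): window [2,5] length 4 -- new best
Longest substring with no repeats: "hefb" with length 4

4


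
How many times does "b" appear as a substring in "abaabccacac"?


Searching for "b" in "abaabccacac"
Scanning each position:
  Position 0: "a" => no
  Position 1: "b" => MATCH
  Position 2: "a" => no
  Position 3: "a" => no
  Position 4: "b" => MATCH
  Position 5: "c" => no
  Position 6: "c" => no
  Position 7: "a" => no
  Position 8: "c" => no
  Position 9: "a" => no
  Position 10: "c" => no
Total occurrences: 2

2


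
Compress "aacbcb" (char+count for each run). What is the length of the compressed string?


Input: aacbcb
Runs:
  'a' x 2 => "a2"
  'c' x 1 => "c1"
  'b' x 1 => "b1"
  'c' x 1 => "c1"
  'b' x 1 => "b1"
Compressed: "a2c1b1c1b1"
Compressed length: 10

10


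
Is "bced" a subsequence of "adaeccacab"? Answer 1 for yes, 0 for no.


Check if "bced" is a subsequence of "adaeccacab"
Greedy scan:
  Position 0 ('a'): no match needed
  Position 1 ('d'): no match needed
  Position 2 ('a'): no match needed
  Position 3 ('e'): no match needed
  Position 4 ('c'): no match needed
  Position 5 ('c'): no match needed
  Position 6 ('a'): no match needed
  Position 7 ('c'): no match needed
  Position 8 ('a'): no match needed
  Position 9 ('b'): matches sub[0] = 'b'
Only matched 1/4 characters => not a subsequence

0


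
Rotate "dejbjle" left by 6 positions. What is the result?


Input: "dejbjle", rotate left by 6
First 6 characters: "dejbjl"
Remaining characters: "e"
Concatenate remaining + first: "e" + "dejbjl" = "edejbjl"

edejbjl


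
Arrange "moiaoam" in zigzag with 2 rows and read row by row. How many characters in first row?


Zigzag "moiaoam" into 2 rows:
Placing characters:
  'm' => row 0
  'o' => row 1
  'i' => row 0
  'a' => row 1
  'o' => row 0
  'a' => row 1
  'm' => row 0
Rows:
  Row 0: "miom"
  Row 1: "oaa"
First row length: 4

4


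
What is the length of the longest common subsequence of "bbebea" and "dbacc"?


LCS of "bbebea" and "dbacc"
DP table:
           d    b    a    c    c
      0    0    0    0    0    0
  b   0    0    1    1    1    1
  b   0    0    1    1    1    1
  e   0    0    1    1    1    1
  b   0    0    1    1    1    1
  e   0    0    1    1    1    1
  a   0    0    1    2    2    2
LCS length = dp[6][5] = 2

2


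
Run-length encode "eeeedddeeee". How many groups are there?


Input: eeeedddeeee
Scanning for consecutive runs:
  Group 1: 'e' x 4 (positions 0-3)
  Group 2: 'd' x 3 (positions 4-6)
  Group 3: 'e' x 4 (positions 7-10)
Total groups: 3

3


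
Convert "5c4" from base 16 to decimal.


Input: "5c4" in base 16
Positional expansion:
  Digit '5' (value 5) x 16^2 = 1280
  Digit 'c' (value 12) x 16^1 = 192
  Digit '4' (value 4) x 16^0 = 4
Sum = 1476

1476


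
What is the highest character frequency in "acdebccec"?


Input: acdebccec
Character counts:
  'a': 1
  'b': 1
  'c': 4
  'd': 1
  'e': 2
Maximum frequency: 4

4


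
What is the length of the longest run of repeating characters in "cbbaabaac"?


Input: "cbbaabaac"
Scanning for longest run:
  Position 1 ('b'): new char, reset run to 1
  Position 2 ('b'): continues run of 'b', length=2
  Position 3 ('a'): new char, reset run to 1
  Position 4 ('a'): continues run of 'a', length=2
  Position 5 ('b'): new char, reset run to 1
  Position 6 ('a'): new char, reset run to 1
  Position 7 ('a'): continues run of 'a', length=2
  Position 8 ('c'): new char, reset run to 1
Longest run: 'b' with length 2

2


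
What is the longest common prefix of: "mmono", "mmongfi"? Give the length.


Words: mmono, mmongfi
  Position 0: all 'm' => match
  Position 1: all 'm' => match
  Position 2: all 'o' => match
  Position 3: all 'n' => match
  Position 4: ('o', 'g') => mismatch, stop
LCP = "mmon" (length 4)

4


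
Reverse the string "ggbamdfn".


Input: ggbamdfn
Reading characters right to left:
  Position 7: 'n'
  Position 6: 'f'
  Position 5: 'd'
  Position 4: 'm'
  Position 3: 'a'
  Position 2: 'b'
  Position 1: 'g'
  Position 0: 'g'
Reversed: nfdmabgg

nfdmabgg


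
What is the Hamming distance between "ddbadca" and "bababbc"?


Comparing "ddbadca" and "bababbc" position by position:
  Position 0: 'd' vs 'b' => differ
  Position 1: 'd' vs 'a' => differ
  Position 2: 'b' vs 'b' => same
  Position 3: 'a' vs 'a' => same
  Position 4: 'd' vs 'b' => differ
  Position 5: 'c' vs 'b' => differ
  Position 6: 'a' vs 'c' => differ
Total differences (Hamming distance): 5

5


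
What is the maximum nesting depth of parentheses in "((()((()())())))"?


Input: "((()((()())())))"
Tracking depth:
  Position 0 '(': depth becomes 1
  Position 1 '(': depth becomes 2
  Position 2 '(': depth becomes 3
  Position 3 ')': depth becomes 2
  Position 4 '(': depth becomes 3
  Position 5 '(': depth becomes 4
  Position 6 '(': depth becomes 5
  Position 7 ')': depth becomes 4
  Position 8 '(': depth becomes 5
  Position 9 ')': depth becomes 4
  Position 10 ')': depth becomes 3
  Position 11 '(': depth becomes 4
  Position 12 ')': depth becomes 3
  Position 13 ')': depth becomes 2
  Position 14 ')': depth becomes 1
  Position 15 ')': depth becomes 0
Maximum depth reached: 5

5
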